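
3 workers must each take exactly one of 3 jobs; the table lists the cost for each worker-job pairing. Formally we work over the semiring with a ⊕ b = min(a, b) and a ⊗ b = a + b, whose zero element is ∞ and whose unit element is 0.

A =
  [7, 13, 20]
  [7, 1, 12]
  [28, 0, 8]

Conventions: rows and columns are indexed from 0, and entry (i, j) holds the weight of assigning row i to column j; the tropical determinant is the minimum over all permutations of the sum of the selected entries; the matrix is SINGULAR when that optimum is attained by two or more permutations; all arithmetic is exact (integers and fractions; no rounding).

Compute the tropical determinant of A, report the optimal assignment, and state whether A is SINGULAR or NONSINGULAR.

σ = (0, 1, 2): 7 + 1 + 8 = 16
σ = (0, 2, 1): 7 + 12 + 0 = 19
σ = (1, 0, 2): 13 + 7 + 8 = 28
σ = (1, 2, 0): 13 + 12 + 28 = 53
σ = (2, 0, 1): 20 + 7 + 0 = 27
σ = (2, 1, 0): 20 + 1 + 28 = 49
Optimal value attained by: σ = (0, 1, 2).
Answer: det⊕(A) = 16; verdict: NONSINGULAR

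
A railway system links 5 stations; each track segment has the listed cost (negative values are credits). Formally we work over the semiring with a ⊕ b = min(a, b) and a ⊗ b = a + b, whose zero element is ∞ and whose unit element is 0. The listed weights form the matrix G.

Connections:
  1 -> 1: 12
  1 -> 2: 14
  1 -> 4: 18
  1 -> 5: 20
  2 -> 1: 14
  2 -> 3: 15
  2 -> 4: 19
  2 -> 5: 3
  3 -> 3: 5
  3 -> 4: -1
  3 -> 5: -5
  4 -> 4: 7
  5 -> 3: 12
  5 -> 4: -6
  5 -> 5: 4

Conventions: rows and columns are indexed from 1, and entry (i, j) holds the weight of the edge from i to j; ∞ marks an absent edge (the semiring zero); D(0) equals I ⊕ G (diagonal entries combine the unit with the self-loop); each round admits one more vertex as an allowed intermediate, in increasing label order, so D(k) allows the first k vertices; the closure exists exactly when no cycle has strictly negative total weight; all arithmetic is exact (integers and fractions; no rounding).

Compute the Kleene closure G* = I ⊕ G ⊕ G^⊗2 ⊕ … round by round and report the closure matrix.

D(0):
  [0, 14, ∞, 18, 20]
  [14, 0, 15, 19, 3]
  [∞, ∞, 0, -1, -5]
  [∞, ∞, ∞, 0, ∞]
  [∞, ∞, 12, -6, 0]
D(1):
  [0, 14, ∞, 18, 20]
  [14, 0, 15, 19, 3]
  [∞, ∞, 0, -1, -5]
  [∞, ∞, ∞, 0, ∞]
  [∞, ∞, 12, -6, 0]
D(2):
  [0, 14, 29, 18, 17]
  [14, 0, 15, 19, 3]
  [∞, ∞, 0, -1, -5]
  [∞, ∞, ∞, 0, ∞]
  [∞, ∞, 12, -6, 0]
D(3):
  [0, 14, 29, 18, 17]
  [14, 0, 15, 14, 3]
  [∞, ∞, 0, -1, -5]
  [∞, ∞, ∞, 0, ∞]
  [∞, ∞, 12, -6, 0]
D(4):
  [0, 14, 29, 18, 17]
  [14, 0, 15, 14, 3]
  [∞, ∞, 0, -1, -5]
  [∞, ∞, ∞, 0, ∞]
  [∞, ∞, 12, -6, 0]
D(5):
  [0, 14, 29, 11, 17]
  [14, 0, 15, -3, 3]
  [∞, ∞, 0, -11, -5]
  [∞, ∞, ∞, 0, ∞]
  [∞, ∞, 12, -6, 0]
Answer: G* = [[0, 14, 29, 11, 17], [14, 0, 15, -3, 3], [∞, ∞, 0, -11, -5], [∞, ∞, ∞, 0, ∞], [∞, ∞, 12, -6, 0]]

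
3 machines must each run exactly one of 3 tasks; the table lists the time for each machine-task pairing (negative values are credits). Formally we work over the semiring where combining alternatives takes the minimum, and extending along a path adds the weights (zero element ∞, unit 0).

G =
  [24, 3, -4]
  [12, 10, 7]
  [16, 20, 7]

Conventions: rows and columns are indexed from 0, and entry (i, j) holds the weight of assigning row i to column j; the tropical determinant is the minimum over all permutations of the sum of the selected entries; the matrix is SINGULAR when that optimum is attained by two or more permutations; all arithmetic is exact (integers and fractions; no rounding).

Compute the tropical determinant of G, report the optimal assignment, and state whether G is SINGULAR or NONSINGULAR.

σ = (0, 1, 2): 24 + 10 + 7 = 41
σ = (0, 2, 1): 24 + 7 + 20 = 51
σ = (1, 0, 2): 3 + 12 + 7 = 22
σ = (1, 2, 0): 3 + 7 + 16 = 26
σ = (2, 0, 1): (-4) + 12 + 20 = 28
σ = (2, 1, 0): (-4) + 10 + 16 = 22
Optimal value attained by: σ = (1, 0, 2).
Answer: det⊕(G) = 22; verdict: SINGULAR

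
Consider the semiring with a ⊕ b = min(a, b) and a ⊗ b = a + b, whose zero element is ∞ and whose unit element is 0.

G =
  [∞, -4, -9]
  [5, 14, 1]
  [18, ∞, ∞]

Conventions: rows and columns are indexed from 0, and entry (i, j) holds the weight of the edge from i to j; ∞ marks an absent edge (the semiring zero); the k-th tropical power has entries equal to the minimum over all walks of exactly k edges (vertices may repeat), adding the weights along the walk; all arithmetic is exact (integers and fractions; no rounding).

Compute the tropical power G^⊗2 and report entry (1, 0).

G^⊗2:
  [1, 10, -3]
  [19, 1, -4]
  [∞, 14, 9]
Key observation: the optimum is the walk 1->1->0, with weight 14 + 5 = 19.
Optimal value attained by: walk 1->1->0.
Answer: (G^⊗2)[1][0] = 19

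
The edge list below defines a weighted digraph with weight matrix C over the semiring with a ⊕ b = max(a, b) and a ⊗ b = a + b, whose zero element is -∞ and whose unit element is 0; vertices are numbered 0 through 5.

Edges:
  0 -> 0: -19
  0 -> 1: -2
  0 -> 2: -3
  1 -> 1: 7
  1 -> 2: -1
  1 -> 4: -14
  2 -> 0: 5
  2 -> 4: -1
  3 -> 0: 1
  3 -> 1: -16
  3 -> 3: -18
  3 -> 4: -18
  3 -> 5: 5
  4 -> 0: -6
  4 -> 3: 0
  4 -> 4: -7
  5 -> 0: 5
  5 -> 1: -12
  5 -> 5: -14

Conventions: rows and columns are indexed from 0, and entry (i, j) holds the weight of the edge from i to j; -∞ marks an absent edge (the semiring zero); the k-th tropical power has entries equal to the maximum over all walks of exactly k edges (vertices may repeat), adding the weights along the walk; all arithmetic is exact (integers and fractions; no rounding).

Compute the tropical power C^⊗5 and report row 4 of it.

C^⊗2:
  [2, 5, -3, -∞, -4, -∞]
  [4, 14, 6, -14, -2, -∞]
  [-7, 3, 2, -1, -8, -∞]
  [10, -1, -2, -18, -25, -9]
  [1, -8, -9, -7, -14, 5]
  [-9, 3, 2, -∞, -26, -28]
C^⊗3:
  [2, 12, 4, -4, -4, -∞]
  [11, 21, 13, -2, 5, -9]
  [7, 10, 2, -8, 1, 4]
  [3, 8, 7, -25, -3, -13]
  [10, -1, -2, -14, -10, -2]
  [7, 10, 2, -26, 1, -42]
C^⊗4:
  [9, 19, 11, -4, 3, 1]
  [18, 28, 20, 5, 12, 3]
  [9, 17, 9, 1, 1, -3]
  [12, 15, 7, -3, 6, -20]
  [3, 8, 7, -10, -3, -9]
  [7, 17, 9, 1, 1, -21]
C^⊗5:
  [16, 26, 18, 3, 10, 1]
  [25, 35, 27, 12, 19, 10]
  [14, 24, 16, 1, 8, 6]
  [12, 22, 14, 6, 6, 2]
  [12, 15, 7, -3, 6, -5]
  [14, 24, 16, 1, 8, 6]
Answer: row 4 of C^⊗5 = [12, 15, 7, -3, 6, -5]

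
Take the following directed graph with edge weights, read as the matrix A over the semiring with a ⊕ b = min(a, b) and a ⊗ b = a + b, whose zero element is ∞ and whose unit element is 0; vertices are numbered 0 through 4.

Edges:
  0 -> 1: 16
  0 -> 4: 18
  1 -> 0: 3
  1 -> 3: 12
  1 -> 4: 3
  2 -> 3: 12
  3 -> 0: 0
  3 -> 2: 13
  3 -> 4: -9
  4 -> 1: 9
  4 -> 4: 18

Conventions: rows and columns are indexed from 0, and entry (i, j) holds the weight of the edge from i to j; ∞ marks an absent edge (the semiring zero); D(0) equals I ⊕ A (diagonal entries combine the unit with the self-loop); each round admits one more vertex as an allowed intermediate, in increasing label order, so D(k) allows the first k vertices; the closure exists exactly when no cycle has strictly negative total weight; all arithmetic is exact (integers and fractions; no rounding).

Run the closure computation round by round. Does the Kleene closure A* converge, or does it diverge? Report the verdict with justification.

D(0):
  [0, 16, ∞, ∞, 18]
  [3, 0, ∞, 12, 3]
  [∞, ∞, 0, 12, ∞]
  [0, ∞, 13, 0, -9]
  [∞, 9, ∞, ∞, 0]
D(1):
  [0, 16, ∞, ∞, 18]
  [3, 0, ∞, 12, 3]
  [∞, ∞, 0, 12, ∞]
  [0, 16, 13, 0, -9]
  [∞, 9, ∞, ∞, 0]
D(2):
  [0, 16, ∞, 28, 18]
  [3, 0, ∞, 12, 3]
  [∞, ∞, 0, 12, ∞]
  [0, 16, 13, 0, -9]
  [12, 9, ∞, 21, 0]
D(3):
  [0, 16, ∞, 28, 18]
  [3, 0, ∞, 12, 3]
  [∞, ∞, 0, 12, ∞]
  [0, 16, 13, 0, -9]
  [12, 9, ∞, 21, 0]
D(4):
  [0, 16, 41, 28, 18]
  [3, 0, 25, 12, 3]
  [12, 28, 0, 12, 3]
  [0, 16, 13, 0, -9]
  [12, 9, 34, 21, 0]
D(5):
  [0, 16, 41, 28, 18]
  [3, 0, 25, 12, 3]
  [12, 12, 0, 12, 3]
  [0, 0, 13, 0, -9]
  [12, 9, 34, 21, 0]
Key observation: every diagonal entry stays at the unit through all rounds, so no improving cycle exists.
Answer: CONVERGES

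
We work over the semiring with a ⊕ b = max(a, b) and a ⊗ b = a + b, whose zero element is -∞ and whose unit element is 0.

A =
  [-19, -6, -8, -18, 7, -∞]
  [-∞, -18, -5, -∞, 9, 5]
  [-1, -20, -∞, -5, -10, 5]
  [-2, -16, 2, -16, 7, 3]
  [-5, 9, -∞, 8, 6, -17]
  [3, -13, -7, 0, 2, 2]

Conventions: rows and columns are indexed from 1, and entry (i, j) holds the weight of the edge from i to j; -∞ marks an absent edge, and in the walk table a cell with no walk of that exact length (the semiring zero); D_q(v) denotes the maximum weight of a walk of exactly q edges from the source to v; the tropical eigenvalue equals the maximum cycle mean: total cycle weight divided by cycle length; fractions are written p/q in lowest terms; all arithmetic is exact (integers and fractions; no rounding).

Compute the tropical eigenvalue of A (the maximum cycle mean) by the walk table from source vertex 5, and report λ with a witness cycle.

q=0: [-∞, -∞, -∞, -∞, 0, -∞]
q=1: [-5, 9, -∞, 8, 6, -17]
q=2: [6, 15, 10, 14, 18, 14]
q=3: [17, 27, 16, 26, 24, 20]
q=4: [24, 33, 28, 32, 36, 32]
q=5: [35, 45, 34, 44, 42, 38]
q=6: [42, 51, 46, 50, 54, 50]
Optimal cycle mean attained by: cycle 2->5->2, total 9 + 9, length 2.
Answer: λ = 9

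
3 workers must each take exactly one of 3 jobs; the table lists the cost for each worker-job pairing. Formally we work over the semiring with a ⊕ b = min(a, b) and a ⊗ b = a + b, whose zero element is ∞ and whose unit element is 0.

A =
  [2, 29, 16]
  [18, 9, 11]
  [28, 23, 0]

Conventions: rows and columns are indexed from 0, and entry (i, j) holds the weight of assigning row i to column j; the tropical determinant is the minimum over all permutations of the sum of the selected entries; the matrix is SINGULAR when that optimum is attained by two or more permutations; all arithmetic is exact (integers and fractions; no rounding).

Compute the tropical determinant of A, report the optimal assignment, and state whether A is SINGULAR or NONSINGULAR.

σ = (0, 1, 2): 2 + 9 + 0 = 11
σ = (0, 2, 1): 2 + 11 + 23 = 36
σ = (1, 0, 2): 29 + 18 + 0 = 47
σ = (1, 2, 0): 29 + 11 + 28 = 68
σ = (2, 0, 1): 16 + 18 + 23 = 57
σ = (2, 1, 0): 16 + 9 + 28 = 53
Optimal value attained by: σ = (0, 1, 2).
Answer: det⊕(A) = 11; verdict: NONSINGULAR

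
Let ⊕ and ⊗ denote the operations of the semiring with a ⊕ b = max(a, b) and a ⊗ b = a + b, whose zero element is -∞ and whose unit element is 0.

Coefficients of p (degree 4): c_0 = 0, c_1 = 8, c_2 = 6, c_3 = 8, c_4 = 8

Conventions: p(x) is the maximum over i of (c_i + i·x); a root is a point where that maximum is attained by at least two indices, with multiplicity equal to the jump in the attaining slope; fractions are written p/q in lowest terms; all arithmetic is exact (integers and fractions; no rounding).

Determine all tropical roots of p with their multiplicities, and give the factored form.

hull edge (i=0, c=0) to (i=1, c=8): slope 8, span 1
hull edge (i=1, c=8) to (i=4, c=8): slope 0, span 3
Factored form: p(x) = 8 ⊗ (x ⊕ (-8)) ⊗ (x ⊕ 0) ⊗ (x ⊕ 0) ⊗ (x ⊕ 0)
Answer: roots = -8 (mult 1), 0 (mult 3)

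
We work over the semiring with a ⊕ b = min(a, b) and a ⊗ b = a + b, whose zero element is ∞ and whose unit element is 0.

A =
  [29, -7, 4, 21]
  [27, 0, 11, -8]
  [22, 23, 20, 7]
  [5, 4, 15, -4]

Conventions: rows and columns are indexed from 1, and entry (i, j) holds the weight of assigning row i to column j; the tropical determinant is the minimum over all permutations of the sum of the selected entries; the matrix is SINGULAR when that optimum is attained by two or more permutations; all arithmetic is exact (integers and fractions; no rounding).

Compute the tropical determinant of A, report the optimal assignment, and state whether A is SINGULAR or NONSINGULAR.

σ = (1, 2, 3, 4): 29 + 0 + 20 + (-4) = 45
σ = (1, 2, 4, 3): 29 + 0 + 7 + 15 = 51
σ = (1, 3, 2, 4): 29 + 11 + 23 + (-4) = 59
σ = (1, 3, 4, 2): 29 + 11 + 7 + 4 = 51
σ = (1, 4, 2, 3): 29 + (-8) + 23 + 15 = 59
σ = (1, 4, 3, 2): 29 + (-8) + 20 + 4 = 45
σ = (2, 1, 3, 4): (-7) + 27 + 20 + (-4) = 36
σ = (2, 1, 4, 3): (-7) + 27 + 7 + 15 = 42
σ = (2, 3, 1, 4): (-7) + 11 + 22 + (-4) = 22
σ = (2, 3, 4, 1): (-7) + 11 + 7 + 5 = 16
σ = (2, 4, 1, 3): (-7) + (-8) + 22 + 15 = 22
σ = (2, 4, 3, 1): (-7) + (-8) + 20 + 5 = 10
σ = (3, 1, 2, 4): 4 + 27 + 23 + (-4) = 50
σ = (3, 1, 4, 2): 4 + 27 + 7 + 4 = 42
σ = (3, 2, 1, 4): 4 + 0 + 22 + (-4) = 22
σ = (3, 2, 4, 1): 4 + 0 + 7 + 5 = 16
σ = (3, 4, 1, 2): 4 + (-8) + 22 + 4 = 22
σ = (3, 4, 2, 1): 4 + (-8) + 23 + 5 = 24
σ = (4, 1, 2, 3): 21 + 27 + 23 + 15 = 86
σ = (4, 1, 3, 2): 21 + 27 + 20 + 4 = 72
σ = (4, 2, 1, 3): 21 + 0 + 22 + 15 = 58
σ = (4, 2, 3, 1): 21 + 0 + 20 + 5 = 46
σ = (4, 3, 1, 2): 21 + 11 + 22 + 4 = 58
σ = (4, 3, 2, 1): 21 + 11 + 23 + 5 = 60
Optimal value attained by: σ = (2, 4, 3, 1).
Answer: det⊕(A) = 10; verdict: NONSINGULAR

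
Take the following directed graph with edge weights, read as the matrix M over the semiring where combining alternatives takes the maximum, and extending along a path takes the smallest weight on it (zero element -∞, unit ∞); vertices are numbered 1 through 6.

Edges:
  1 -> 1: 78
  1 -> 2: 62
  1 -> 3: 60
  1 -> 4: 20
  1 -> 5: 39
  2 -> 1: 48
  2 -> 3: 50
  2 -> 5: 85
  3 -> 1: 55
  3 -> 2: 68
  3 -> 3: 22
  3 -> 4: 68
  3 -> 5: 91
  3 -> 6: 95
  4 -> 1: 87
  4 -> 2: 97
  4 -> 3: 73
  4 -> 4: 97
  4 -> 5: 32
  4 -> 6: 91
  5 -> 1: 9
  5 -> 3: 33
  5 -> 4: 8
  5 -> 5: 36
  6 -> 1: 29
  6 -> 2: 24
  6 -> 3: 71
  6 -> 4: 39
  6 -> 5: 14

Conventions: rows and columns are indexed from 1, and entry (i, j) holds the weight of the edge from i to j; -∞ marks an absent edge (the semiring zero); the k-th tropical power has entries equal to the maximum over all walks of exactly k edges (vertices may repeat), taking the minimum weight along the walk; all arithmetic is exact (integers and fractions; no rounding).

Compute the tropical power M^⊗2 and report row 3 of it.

M^⊗2:
  [78, 62, 60, 60, 62, 60]
  [50, 50, 48, 50, 50, 50]
  [68, 68, 71, 68, 68, 68]
  [87, 97, 73, 97, 85, 91]
  [33, 33, 33, 33, 36, 33]
  [55, 68, 39, 68, 71, 71]
Answer: row 3 of M^⊗2 = [68, 68, 71, 68, 68, 68]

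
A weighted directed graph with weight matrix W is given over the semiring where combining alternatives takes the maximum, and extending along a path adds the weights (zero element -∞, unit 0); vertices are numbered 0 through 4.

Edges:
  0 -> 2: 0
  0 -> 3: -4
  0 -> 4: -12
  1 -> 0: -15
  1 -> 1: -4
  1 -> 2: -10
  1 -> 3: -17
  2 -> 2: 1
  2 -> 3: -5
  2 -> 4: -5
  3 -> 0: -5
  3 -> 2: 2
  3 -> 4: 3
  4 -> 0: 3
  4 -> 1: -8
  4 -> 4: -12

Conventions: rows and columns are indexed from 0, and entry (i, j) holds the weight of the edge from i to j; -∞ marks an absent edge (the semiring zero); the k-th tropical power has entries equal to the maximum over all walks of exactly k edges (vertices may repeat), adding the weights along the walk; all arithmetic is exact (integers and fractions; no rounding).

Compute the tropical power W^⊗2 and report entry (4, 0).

W^⊗2:
  [-9, -20, 1, -5, -1]
  [-19, -8, -9, -15, -14]
  [-2, -13, 2, -4, -2]
  [6, -5, 3, -3, -3]
  [-9, -12, 3, -1, -9]
Key observation: the optimum is the walk 4->4->0, with weight (-12) + 3 = -9.
Optimal value attained by: walk 4->4->0.
Answer: (W^⊗2)[4][0] = -9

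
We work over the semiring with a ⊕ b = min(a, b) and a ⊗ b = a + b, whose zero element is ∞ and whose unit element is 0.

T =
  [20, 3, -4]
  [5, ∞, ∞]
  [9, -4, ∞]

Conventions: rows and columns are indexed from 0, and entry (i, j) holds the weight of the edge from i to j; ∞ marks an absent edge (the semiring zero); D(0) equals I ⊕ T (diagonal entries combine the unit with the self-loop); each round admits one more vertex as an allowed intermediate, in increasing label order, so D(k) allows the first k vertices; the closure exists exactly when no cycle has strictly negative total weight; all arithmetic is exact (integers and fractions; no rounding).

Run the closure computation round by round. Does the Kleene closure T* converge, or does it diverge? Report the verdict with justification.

D(0):
  [0, 3, -4]
  [5, 0, ∞]
  [9, -4, 0]
D(1):
  [0, 3, -4]
  [5, 0, 1]
  [9, -4, 0]
Detection: at round 2, diagonal entry (2, 2) turns strictly negative.
Key observation: the cycle 2->1->0->2 has total weight (-4) + 5 + (-4), which is strictly negative.
Answer: DIVERGES — negative cycle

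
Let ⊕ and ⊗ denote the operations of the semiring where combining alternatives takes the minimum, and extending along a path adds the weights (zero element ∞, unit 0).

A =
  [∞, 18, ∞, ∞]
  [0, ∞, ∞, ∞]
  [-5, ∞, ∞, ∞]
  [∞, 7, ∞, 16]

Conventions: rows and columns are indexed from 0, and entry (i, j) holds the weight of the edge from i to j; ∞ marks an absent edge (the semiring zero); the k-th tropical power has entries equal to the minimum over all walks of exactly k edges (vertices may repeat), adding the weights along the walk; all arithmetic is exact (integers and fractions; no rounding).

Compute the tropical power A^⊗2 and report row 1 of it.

A^⊗2:
  [18, ∞, ∞, ∞]
  [∞, 18, ∞, ∞]
  [∞, 13, ∞, ∞]
  [7, 23, ∞, 32]
Answer: row 1 of A^⊗2 = [∞, 18, ∞, ∞]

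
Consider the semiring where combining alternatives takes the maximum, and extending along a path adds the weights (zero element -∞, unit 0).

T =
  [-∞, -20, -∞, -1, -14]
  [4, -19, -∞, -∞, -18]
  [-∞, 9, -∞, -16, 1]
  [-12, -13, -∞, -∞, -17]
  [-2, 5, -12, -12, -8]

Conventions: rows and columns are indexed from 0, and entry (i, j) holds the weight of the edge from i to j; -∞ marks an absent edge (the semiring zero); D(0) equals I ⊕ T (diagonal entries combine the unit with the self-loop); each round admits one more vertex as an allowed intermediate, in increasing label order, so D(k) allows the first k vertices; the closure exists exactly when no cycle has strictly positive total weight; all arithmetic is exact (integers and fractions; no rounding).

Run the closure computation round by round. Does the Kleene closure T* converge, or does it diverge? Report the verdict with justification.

D(0):
  [0, -20, -∞, -1, -14]
  [4, 0, -∞, -∞, -18]
  [-∞, 9, 0, -16, 1]
  [-12, -13, -∞, 0, -17]
  [-2, 5, -12, -12, 0]
D(1):
  [0, -20, -∞, -1, -14]
  [4, 0, -∞, 3, -10]
  [-∞, 9, 0, -16, 1]
  [-12, -13, -∞, 0, -17]
  [-2, 5, -12, -3, 0]
D(2):
  [0, -20, -∞, -1, -14]
  [4, 0, -∞, 3, -10]
  [13, 9, 0, 12, 1]
  [-9, -13, -∞, 0, -17]
  [9, 5, -12, 8, 0]
D(3):
  [0, -20, -∞, -1, -14]
  [4, 0, -∞, 3, -10]
  [13, 9, 0, 12, 1]
  [-9, -13, -∞, 0, -17]
  [9, 5, -12, 8, 0]
D(4):
  [0, -14, -∞, -1, -14]
  [4, 0, -∞, 3, -10]
  [13, 9, 0, 12, 1]
  [-9, -13, -∞, 0, -17]
  [9, 5, -12, 8, 0]
D(5):
  [0, -9, -26, -1, -14]
  [4, 0, -22, 3, -10]
  [13, 9, 0, 12, 1]
  [-8, -12, -29, 0, -17]
  [9, 5, -12, 8, 0]
Key observation: every diagonal entry stays at the unit through all rounds, so no improving cycle exists.
Answer: CONVERGES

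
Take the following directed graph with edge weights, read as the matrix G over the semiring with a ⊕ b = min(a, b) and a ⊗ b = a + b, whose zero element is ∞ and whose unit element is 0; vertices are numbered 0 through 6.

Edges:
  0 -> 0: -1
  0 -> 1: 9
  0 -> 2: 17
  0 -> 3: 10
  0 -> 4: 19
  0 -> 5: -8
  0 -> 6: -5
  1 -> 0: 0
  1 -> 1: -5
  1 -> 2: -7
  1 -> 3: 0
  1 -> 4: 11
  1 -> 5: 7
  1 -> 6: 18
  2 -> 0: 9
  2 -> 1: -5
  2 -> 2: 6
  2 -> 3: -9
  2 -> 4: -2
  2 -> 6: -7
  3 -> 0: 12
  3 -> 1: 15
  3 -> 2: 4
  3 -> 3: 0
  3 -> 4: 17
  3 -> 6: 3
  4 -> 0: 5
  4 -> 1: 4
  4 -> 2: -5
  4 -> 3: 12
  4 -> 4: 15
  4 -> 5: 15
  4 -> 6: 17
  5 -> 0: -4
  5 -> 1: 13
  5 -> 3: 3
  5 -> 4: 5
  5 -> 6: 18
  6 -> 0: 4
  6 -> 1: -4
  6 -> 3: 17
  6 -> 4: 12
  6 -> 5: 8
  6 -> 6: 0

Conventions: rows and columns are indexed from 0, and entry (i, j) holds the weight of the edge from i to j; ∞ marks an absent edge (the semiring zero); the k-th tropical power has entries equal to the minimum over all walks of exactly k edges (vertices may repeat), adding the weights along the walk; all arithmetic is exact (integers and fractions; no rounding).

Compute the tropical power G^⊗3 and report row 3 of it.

G^⊗2:
  [-12, -9, 2, -5, -3, -9, -6]
  [-5, -12, -12, -16, -9, -8, -14]
  [-5, -11, -12, -9, 4, 1, -7]
  [7, -1, 4, -5, 2, 4, -3]
  [4, -10, -3, -14, -7, -3, -12]
  [-5, 5, 0, 3, 15, -12, -9]
  [-4, -9, -11, -4, 7, -4, -1]
G^⊗3:
  [-13, -14, -16, -9, -4, -20, -17]
  [-12, -18, -19, -21, -14, -13, -19]
  [-11, -17, -18, -21, -14, -13, -19]
  [-1, -7, -8, -5, 2, -1, -3]
  [-10, -16, -17, -14, -5, -4, -12]
  [-16, -13, -2, -9, -7, -13, -10]
  [-9, -16, -16, -20, -13, -12, -18]
Answer: row 3 of G^⊗3 = [-1, -7, -8, -5, 2, -1, -3]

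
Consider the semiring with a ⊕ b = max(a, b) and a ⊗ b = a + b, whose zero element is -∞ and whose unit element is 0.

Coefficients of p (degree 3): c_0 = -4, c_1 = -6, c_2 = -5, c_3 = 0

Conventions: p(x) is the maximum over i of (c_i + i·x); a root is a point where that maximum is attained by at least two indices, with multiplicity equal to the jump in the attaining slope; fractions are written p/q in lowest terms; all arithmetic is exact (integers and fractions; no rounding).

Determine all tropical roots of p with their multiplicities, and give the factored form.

hull edge (i=0, c=-4) to (i=3, c=0): slope 4/3, span 3
Factored form: p(x) = 0 ⊗ (x ⊕ (-4/3)) ⊗ (x ⊕ (-4/3)) ⊗ (x ⊕ (-4/3))
Answer: roots = -4/3 (mult 3)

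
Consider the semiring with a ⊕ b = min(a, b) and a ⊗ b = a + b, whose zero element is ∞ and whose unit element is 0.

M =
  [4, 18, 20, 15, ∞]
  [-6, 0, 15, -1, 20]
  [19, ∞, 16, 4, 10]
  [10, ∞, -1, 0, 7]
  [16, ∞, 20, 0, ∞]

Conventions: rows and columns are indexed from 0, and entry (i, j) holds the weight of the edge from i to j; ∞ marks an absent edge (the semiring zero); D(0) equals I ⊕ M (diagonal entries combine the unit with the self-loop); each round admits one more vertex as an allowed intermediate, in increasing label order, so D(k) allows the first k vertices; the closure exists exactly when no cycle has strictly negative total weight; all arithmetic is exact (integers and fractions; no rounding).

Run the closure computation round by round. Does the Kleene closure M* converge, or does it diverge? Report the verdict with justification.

D(0):
  [0, 18, 20, 15, ∞]
  [-6, 0, 15, -1, 20]
  [19, ∞, 0, 4, 10]
  [10, ∞, -1, 0, 7]
  [16, ∞, 20, 0, 0]
D(1):
  [0, 18, 20, 15, ∞]
  [-6, 0, 14, -1, 20]
  [19, 37, 0, 4, 10]
  [10, 28, -1, 0, 7]
  [16, 34, 20, 0, 0]
D(2):
  [0, 18, 20, 15, 38]
  [-6, 0, 14, -1, 20]
  [19, 37, 0, 4, 10]
  [10, 28, -1, 0, 7]
  [16, 34, 20, 0, 0]
D(3):
  [0, 18, 20, 15, 30]
  [-6, 0, 14, -1, 20]
  [19, 37, 0, 4, 10]
  [10, 28, -1, 0, 7]
  [16, 34, 20, 0, 0]
D(4):
  [0, 18, 14, 15, 22]
  [-6, 0, -2, -1, 6]
  [14, 32, 0, 4, 10]
  [10, 28, -1, 0, 7]
  [10, 28, -1, 0, 0]
D(5):
  [0, 18, 14, 15, 22]
  [-6, 0, -2, -1, 6]
  [14, 32, 0, 4, 10]
  [10, 28, -1, 0, 7]
  [10, 28, -1, 0, 0]
Key observation: every diagonal entry stays at the unit through all rounds, so no improving cycle exists.
Answer: CONVERGES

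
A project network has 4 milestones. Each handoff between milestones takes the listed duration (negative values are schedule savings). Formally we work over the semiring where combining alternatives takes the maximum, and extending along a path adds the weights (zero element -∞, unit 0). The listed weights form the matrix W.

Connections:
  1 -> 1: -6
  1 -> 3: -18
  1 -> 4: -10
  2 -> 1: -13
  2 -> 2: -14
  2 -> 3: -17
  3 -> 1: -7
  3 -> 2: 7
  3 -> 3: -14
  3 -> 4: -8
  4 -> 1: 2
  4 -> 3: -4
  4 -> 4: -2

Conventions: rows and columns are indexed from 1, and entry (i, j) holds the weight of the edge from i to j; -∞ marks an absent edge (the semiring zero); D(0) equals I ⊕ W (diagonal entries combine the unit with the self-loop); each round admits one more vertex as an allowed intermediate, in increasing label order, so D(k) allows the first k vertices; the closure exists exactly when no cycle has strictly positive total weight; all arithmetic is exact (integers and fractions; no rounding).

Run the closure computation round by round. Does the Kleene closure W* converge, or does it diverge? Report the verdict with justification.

D(0):
  [0, -∞, -18, -10]
  [-13, 0, -17, -∞]
  [-7, 7, 0, -8]
  [2, -∞, -4, 0]
D(1):
  [0, -∞, -18, -10]
  [-13, 0, -17, -23]
  [-7, 7, 0, -8]
  [2, -∞, -4, 0]
D(2):
  [0, -∞, -18, -10]
  [-13, 0, -17, -23]
  [-6, 7, 0, -8]
  [2, -∞, -4, 0]
D(3):
  [0, -11, -18, -10]
  [-13, 0, -17, -23]
  [-6, 7, 0, -8]
  [2, 3, -4, 0]
D(4):
  [0, -7, -14, -10]
  [-13, 0, -17, -23]
  [-6, 7, 0, -8]
  [2, 3, -4, 0]
Key observation: every diagonal entry stays at the unit through all rounds, so no improving cycle exists.
Answer: CONVERGES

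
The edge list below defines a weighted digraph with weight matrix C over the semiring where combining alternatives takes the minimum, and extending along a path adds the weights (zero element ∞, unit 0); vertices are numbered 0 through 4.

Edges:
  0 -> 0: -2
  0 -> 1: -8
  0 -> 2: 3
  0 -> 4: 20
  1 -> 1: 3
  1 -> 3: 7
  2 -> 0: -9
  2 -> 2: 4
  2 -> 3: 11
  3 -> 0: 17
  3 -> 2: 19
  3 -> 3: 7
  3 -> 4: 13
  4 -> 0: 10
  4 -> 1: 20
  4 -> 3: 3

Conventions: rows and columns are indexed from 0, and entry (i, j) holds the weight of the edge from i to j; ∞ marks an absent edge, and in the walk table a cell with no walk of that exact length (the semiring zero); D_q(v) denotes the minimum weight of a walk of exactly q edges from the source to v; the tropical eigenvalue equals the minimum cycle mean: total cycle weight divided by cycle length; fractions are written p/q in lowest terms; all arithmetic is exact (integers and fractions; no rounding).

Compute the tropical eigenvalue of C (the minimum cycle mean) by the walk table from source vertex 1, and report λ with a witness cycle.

q=0: [∞, 0, ∞, ∞, ∞]
q=1: [∞, 3, ∞, 7, ∞]
q=2: [24, 6, 26, 10, 20]
q=3: [17, 9, 27, 13, 23]
q=4: [15, 9, 20, 16, 26]
q=5: [11, 7, 18, 16, 29]
Optimal cycle mean attained by: cycle 0->2->0, total 3 + (-9), length 2.
Answer: λ = -3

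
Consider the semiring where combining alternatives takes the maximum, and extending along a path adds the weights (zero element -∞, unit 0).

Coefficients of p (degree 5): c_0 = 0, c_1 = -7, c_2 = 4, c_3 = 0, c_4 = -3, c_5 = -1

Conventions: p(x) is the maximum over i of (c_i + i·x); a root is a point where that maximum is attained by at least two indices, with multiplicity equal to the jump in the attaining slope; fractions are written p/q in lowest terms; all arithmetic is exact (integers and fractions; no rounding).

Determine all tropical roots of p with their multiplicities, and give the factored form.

hull edge (i=0, c=0) to (i=2, c=4): slope 2, span 2
hull edge (i=2, c=4) to (i=5, c=-1): slope -5/3, span 3
Factored form: p(x) = -1 ⊗ (x ⊕ (-2)) ⊗ (x ⊕ (-2)) ⊗ (x ⊕ 5/3) ⊗ (x ⊕ 5/3) ⊗ (x ⊕ 5/3)
Answer: roots = -2 (mult 2), 5/3 (mult 3)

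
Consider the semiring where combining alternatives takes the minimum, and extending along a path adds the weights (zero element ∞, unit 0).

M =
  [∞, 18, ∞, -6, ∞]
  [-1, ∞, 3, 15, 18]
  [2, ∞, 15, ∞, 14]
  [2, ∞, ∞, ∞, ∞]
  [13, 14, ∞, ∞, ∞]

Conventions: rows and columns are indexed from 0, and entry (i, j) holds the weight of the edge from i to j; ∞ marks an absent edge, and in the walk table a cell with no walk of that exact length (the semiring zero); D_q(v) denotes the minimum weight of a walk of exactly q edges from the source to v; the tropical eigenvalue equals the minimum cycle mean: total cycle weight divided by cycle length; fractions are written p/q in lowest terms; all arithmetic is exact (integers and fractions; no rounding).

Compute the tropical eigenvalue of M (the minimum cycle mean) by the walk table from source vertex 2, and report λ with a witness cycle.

q=0: [∞, ∞, 0, ∞, ∞]
q=1: [2, ∞, 15, ∞, 14]
q=2: [17, 20, 30, -4, 29]
q=3: [-2, 35, 23, 11, 38]
q=4: [13, 16, 38, -8, 37]
q=5: [-6, 31, 19, 7, 34]
Optimal cycle mean attained by: cycle 0->3->0, total (-6) + 2, length 2.
Answer: λ = -2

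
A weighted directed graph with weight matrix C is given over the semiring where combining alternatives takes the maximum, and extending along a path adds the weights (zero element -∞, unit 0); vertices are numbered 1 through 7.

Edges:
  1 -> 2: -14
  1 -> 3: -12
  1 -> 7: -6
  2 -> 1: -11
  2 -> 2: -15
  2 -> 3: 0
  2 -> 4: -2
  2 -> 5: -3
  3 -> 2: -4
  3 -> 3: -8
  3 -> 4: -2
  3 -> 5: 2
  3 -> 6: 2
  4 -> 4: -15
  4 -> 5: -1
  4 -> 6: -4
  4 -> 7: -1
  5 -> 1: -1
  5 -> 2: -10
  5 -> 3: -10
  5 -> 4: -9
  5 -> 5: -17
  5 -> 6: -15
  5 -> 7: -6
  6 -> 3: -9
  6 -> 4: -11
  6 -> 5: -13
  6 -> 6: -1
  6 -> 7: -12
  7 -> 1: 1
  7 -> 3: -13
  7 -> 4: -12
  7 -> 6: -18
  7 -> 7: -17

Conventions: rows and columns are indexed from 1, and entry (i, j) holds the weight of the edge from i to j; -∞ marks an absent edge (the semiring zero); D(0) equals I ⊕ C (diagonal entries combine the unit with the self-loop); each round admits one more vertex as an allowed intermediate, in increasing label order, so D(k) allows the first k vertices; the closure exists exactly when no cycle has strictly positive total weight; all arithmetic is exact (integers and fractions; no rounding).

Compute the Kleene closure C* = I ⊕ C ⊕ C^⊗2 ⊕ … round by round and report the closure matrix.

D(0):
  [0, -14, -12, -∞, -∞, -∞, -6]
  [-11, 0, 0, -2, -3, -∞, -∞]
  [-∞, -4, 0, -2, 2, 2, -∞]
  [-∞, -∞, -∞, 0, -1, -4, -1]
  [-1, -10, -10, -9, 0, -15, -6]
  [-∞, -∞, -9, -11, -13, 0, -12]
  [1, -∞, -13, -12, -∞, -18, 0]
D(1):
  [0, -14, -12, -∞, -∞, -∞, -6]
  [-11, 0, 0, -2, -3, -∞, -17]
  [-∞, -4, 0, -2, 2, 2, -∞]
  [-∞, -∞, -∞, 0, -1, -4, -1]
  [-1, -10, -10, -9, 0, -15, -6]
  [-∞, -∞, -9, -11, -13, 0, -12]
  [1, -13, -11, -12, -∞, -18, 0]
D(2):
  [0, -14, -12, -16, -17, -∞, -6]
  [-11, 0, 0, -2, -3, -∞, -17]
  [-15, -4, 0, -2, 2, 2, -21]
  [-∞, -∞, -∞, 0, -1, -4, -1]
  [-1, -10, -10, -9, 0, -15, -6]
  [-∞, -∞, -9, -11, -13, 0, -12]
  [1, -13, -11, -12, -16, -18, 0]
D(3):
  [0, -14, -12, -14, -10, -10, -6]
  [-11, 0, 0, -2, 2, 2, -17]
  [-15, -4, 0, -2, 2, 2, -21]
  [-∞, -∞, -∞, 0, -1, -4, -1]
  [-1, -10, -10, -9, 0, -8, -6]
  [-24, -13, -9, -11, -7, 0, -12]
  [1, -13, -11, -12, -9, -9, 0]
D(4):
  [0, -14, -12, -14, -10, -10, -6]
  [-11, 0, 0, -2, 2, 2, -3]
  [-15, -4, 0, -2, 2, 2, -3]
  [-∞, -∞, -∞, 0, -1, -4, -1]
  [-1, -10, -10, -9, 0, -8, -6]
  [-24, -13, -9, -11, -7, 0, -12]
  [1, -13, -11, -12, -9, -9, 0]
D(5):
  [0, -14, -12, -14, -10, -10, -6]
  [1, 0, 0, -2, 2, 2, -3]
  [1, -4, 0, -2, 2, 2, -3]
  [-2, -11, -11, 0, -1, -4, -1]
  [-1, -10, -10, -9, 0, -8, -6]
  [-8, -13, -9, -11, -7, 0, -12]
  [1, -13, -11, -12, -9, -9, 0]
D(6):
  [0, -14, -12, -14, -10, -10, -6]
  [1, 0, 0, -2, 2, 2, -3]
  [1, -4, 0, -2, 2, 2, -3]
  [-2, -11, -11, 0, -1, -4, -1]
  [-1, -10, -10, -9, 0, -8, -6]
  [-8, -13, -9, -11, -7, 0, -12]
  [1, -13, -11, -12, -9, -9, 0]
D(7):
  [0, -14, -12, -14, -10, -10, -6]
  [1, 0, 0, -2, 2, 2, -3]
  [1, -4, 0, -2, 2, 2, -3]
  [0, -11, -11, 0, -1, -4, -1]
  [-1, -10, -10, -9, 0, -8, -6]
  [-8, -13, -9, -11, -7, 0, -12]
  [1, -13, -11, -12, -9, -9, 0]
Answer: C* = [[0, -14, -12, -14, -10, -10, -6], [1, 0, 0, -2, 2, 2, -3], [1, -4, 0, -2, 2, 2, -3], [0, -11, -11, 0, -1, -4, -1], [-1, -10, -10, -9, 0, -8, -6], [-8, -13, -9, -11, -7, 0, -12], [1, -13, -11, -12, -9, -9, 0]]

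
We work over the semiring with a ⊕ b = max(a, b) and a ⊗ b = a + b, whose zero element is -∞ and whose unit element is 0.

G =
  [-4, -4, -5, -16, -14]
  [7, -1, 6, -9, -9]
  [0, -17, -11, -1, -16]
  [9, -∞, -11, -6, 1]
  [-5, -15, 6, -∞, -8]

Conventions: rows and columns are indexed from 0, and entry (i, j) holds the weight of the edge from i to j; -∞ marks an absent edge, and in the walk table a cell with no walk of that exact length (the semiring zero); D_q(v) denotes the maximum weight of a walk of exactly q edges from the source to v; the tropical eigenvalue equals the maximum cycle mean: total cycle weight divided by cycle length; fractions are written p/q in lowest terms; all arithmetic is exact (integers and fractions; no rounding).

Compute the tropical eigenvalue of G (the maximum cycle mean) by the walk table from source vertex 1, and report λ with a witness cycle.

q=0: [-∞, 0, -∞, -∞, -∞]
q=1: [7, -1, 6, -9, -9]
q=2: [6, 3, 5, 5, -7]
q=3: [14, 2, 9, 4, 6]
q=4: [13, 10, 12, 8, 5]
q=5: [17, 9, 16, 11, 9]
Optimal cycle mean attained by: cycle 0->1->2->3->0, total (-4) + 6 + (-1) + 9, length 4.
Answer: λ = 5/2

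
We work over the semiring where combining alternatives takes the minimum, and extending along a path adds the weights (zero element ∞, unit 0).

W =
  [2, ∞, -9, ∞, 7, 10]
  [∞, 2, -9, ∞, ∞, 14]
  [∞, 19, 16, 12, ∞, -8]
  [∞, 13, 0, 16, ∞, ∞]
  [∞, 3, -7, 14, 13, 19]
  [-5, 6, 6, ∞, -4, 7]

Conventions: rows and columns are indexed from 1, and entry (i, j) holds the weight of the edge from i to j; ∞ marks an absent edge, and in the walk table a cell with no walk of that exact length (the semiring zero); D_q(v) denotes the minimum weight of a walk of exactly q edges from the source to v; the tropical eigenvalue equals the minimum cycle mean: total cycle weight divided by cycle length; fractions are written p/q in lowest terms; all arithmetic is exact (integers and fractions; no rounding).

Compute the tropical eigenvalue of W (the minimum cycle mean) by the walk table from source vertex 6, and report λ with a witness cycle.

q=0: [∞, ∞, ∞, ∞, ∞, 0]
q=1: [-5, 6, 6, ∞, -4, 7]
q=2: [-3, -1, -14, 10, 2, -2]
q=3: [-7, 1, -12, -2, -6, -22]
q=4: [-27, -16, -16, 0, -26, -20]
q=5: [-25, -23, -36, -12, -24, -24]
q=6: [-29, -21, -34, -24, -28, -44]
Optimal cycle mean attained by: cycle 1->3->6->1, total (-9) + (-8) + (-5), length 3.
Answer: λ = -22/3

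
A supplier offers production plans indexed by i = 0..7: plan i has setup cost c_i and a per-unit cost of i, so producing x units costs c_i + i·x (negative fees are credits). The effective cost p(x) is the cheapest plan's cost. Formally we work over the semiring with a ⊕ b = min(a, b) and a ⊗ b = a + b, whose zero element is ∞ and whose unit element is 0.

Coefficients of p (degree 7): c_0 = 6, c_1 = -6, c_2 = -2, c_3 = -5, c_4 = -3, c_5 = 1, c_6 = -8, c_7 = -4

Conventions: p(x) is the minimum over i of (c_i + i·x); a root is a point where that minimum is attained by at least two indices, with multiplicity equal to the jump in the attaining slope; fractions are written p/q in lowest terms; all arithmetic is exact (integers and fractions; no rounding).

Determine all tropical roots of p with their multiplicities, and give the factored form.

hull edge (i=0, c=6) to (i=1, c=-6): slope -12, span 1
hull edge (i=1, c=-6) to (i=6, c=-8): slope -2/5, span 5
hull edge (i=6, c=-8) to (i=7, c=-4): slope 4, span 1
Factored form: p(x) = -4 ⊗ (x ⊕ (-4)) ⊗ (x ⊕ 2/5) ⊗ (x ⊕ 2/5) ⊗ (x ⊕ 2/5) ⊗ (x ⊕ 2/5) ⊗ (x ⊕ 2/5) ⊗ (x ⊕ 12)
Answer: roots = -4 (mult 1), 2/5 (mult 5), 12 (mult 1)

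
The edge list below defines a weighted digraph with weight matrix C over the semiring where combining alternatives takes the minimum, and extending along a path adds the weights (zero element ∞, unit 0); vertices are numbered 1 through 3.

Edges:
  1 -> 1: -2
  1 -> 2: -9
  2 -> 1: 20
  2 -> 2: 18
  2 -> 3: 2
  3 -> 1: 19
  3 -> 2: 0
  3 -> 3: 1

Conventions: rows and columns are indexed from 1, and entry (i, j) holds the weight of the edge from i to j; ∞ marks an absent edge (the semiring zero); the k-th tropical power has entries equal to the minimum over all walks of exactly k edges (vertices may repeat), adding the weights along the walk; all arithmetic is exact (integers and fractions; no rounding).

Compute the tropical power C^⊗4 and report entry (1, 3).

C^⊗2:
  [-4, -11, -7]
  [18, 2, 3]
  [17, 1, 2]
C^⊗3:
  [-6, -13, -9]
  [16, 3, 4]
  [15, 2, 3]
C^⊗4:
  [-8, -15, -11]
  [14, 4, 5]
  [13, 3, 4]
Key observation: the optimum is the walk 1->1->1->2->3, with weight (-2) + (-2) + (-9) + 2 = -11.
Optimal value attained by: walk 1->1->1->2->3.
Answer: (C^⊗4)[1][3] = -11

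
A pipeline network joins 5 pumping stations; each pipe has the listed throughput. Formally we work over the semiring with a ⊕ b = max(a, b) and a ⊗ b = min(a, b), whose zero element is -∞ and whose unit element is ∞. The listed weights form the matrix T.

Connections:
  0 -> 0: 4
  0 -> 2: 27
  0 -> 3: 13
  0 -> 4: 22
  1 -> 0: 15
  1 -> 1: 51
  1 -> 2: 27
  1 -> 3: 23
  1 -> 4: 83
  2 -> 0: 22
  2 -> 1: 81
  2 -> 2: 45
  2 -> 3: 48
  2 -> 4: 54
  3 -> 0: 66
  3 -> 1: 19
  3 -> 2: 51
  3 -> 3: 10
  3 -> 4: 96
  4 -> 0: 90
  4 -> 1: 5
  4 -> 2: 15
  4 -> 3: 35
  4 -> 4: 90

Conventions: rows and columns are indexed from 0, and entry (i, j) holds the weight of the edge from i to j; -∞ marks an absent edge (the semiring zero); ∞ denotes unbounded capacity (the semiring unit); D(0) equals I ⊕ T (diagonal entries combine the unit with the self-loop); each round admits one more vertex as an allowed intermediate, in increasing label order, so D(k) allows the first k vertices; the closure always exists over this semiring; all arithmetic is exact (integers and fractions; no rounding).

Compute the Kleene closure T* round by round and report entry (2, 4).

D(0):
  [∞, -∞, 27, 13, 22]
  [15, ∞, 27, 23, 83]
  [22, 81, ∞, 48, 54]
  [66, 19, 51, ∞, 96]
  [90, 5, 15, 35, ∞]
D(1):
  [∞, -∞, 27, 13, 22]
  [15, ∞, 27, 23, 83]
  [22, 81, ∞, 48, 54]
  [66, 19, 51, ∞, 96]
  [90, 5, 27, 35, ∞]
D(2):
  [∞, -∞, 27, 13, 22]
  [15, ∞, 27, 23, 83]
  [22, 81, ∞, 48, 81]
  [66, 19, 51, ∞, 96]
  [90, 5, 27, 35, ∞]
D(3):
  [∞, 27, 27, 27, 27]
  [22, ∞, 27, 27, 83]
  [22, 81, ∞, 48, 81]
  [66, 51, 51, ∞, 96]
  [90, 27, 27, 35, ∞]
D(4):
  [∞, 27, 27, 27, 27]
  [27, ∞, 27, 27, 83]
  [48, 81, ∞, 48, 81]
  [66, 51, 51, ∞, 96]
  [90, 35, 35, 35, ∞]
D(5):
  [∞, 27, 27, 27, 27]
  [83, ∞, 35, 35, 83]
  [81, 81, ∞, 48, 81]
  [90, 51, 51, ∞, 96]
  [90, 35, 35, 35, ∞]
Answer: T*[2][4] = 81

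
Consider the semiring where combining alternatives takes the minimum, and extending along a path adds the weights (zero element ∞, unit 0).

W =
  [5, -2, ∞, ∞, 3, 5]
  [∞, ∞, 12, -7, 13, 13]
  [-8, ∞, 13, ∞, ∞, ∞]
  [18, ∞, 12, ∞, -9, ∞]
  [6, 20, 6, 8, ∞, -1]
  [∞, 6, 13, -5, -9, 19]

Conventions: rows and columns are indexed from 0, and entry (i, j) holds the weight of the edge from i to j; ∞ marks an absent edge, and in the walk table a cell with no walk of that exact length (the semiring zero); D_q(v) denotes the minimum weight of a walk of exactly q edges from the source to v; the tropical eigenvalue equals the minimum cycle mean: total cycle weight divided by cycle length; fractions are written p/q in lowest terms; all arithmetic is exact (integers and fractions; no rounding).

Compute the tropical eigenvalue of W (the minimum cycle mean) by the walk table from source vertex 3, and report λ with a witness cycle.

q=0: [∞, ∞, ∞, 0, ∞, ∞]
q=1: [18, ∞, 12, ∞, -9, ∞]
q=2: [-3, 11, -3, -1, 21, -10]
q=3: [-11, -5, 3, -15, -19, 2]
q=4: [-13, -13, -13, -12, -24, -20]
q=5: [-21, -15, -18, -25, -29, -25]
q=6: [-26, -23, -23, -30, -34, -30]
Optimal cycle mean attained by: cycle 3->4->5->3, total (-9) + (-1) + (-5), length 3.
Answer: λ = -5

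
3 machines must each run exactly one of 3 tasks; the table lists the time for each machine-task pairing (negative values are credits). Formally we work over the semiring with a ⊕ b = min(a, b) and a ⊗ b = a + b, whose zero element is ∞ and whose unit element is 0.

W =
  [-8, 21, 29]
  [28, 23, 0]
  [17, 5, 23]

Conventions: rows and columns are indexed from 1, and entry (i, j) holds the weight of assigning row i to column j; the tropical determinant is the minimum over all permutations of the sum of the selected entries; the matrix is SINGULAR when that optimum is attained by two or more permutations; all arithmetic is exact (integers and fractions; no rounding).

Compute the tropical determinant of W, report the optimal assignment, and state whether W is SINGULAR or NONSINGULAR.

σ = (1, 2, 3): (-8) + 23 + 23 = 38
σ = (1, 3, 2): (-8) + 0 + 5 = -3
σ = (2, 1, 3): 21 + 28 + 23 = 72
σ = (2, 3, 1): 21 + 0 + 17 = 38
σ = (3, 1, 2): 29 + 28 + 5 = 62
σ = (3, 2, 1): 29 + 23 + 17 = 69
Optimal value attained by: σ = (1, 3, 2).
Answer: det⊕(W) = -3; verdict: NONSINGULAR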